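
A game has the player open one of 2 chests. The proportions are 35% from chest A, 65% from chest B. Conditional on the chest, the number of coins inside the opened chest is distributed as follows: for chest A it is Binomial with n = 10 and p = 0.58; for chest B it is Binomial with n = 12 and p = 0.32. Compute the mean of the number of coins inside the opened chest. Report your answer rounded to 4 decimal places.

4.5260

Component means — A: 5.8; B: 3.84.
E[X] = 0.35·5.8 + 0.65·3.84 = 4.526.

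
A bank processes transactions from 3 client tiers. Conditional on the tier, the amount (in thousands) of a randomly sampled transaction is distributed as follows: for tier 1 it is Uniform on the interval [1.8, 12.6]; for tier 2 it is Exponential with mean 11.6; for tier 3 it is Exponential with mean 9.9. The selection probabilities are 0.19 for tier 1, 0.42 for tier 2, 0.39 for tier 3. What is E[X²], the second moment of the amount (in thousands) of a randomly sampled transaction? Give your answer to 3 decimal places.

201.175

For each component E[X²] = Var + (mean)², giving 1: 61.56; 2: 269.12; 3: 196.02.
Overall E[X²] = 0.19·61.56 + 0.42·269.12 + 0.39·196.02 = 201.175.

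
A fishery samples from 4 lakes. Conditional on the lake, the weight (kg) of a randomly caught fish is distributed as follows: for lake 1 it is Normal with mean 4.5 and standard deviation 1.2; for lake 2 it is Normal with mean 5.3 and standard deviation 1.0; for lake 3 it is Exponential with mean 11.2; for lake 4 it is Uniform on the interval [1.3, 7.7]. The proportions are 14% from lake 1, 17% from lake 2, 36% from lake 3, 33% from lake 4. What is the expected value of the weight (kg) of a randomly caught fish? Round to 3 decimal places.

7.048

Component means — 1: 4.5; 2: 5.3; 3: 11.2; 4: 4.5.
E[X] = 0.14·4.5 + 0.17·5.3 + 0.36·11.2 + 0.33·4.5 = 7.048.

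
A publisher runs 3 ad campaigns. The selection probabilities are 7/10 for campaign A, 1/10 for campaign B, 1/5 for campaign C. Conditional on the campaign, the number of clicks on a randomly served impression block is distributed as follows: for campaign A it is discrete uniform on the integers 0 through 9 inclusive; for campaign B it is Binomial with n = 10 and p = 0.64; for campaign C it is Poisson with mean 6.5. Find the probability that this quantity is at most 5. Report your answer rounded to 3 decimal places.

0.521

Conditional on each campaign, P(X ≤ 5): A: 0.6; B: 0.270842; C: 0.369041.
By total probability, P(X ≤ 5) = 0.7·0.6 + 0.1·0.270842 + 0.2·0.369041 = 0.520892.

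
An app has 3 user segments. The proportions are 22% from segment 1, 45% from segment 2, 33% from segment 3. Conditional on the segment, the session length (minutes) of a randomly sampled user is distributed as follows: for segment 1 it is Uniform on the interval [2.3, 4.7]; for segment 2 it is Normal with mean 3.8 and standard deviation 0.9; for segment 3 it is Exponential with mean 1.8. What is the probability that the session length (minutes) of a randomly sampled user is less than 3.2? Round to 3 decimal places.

0.470

Conditional on each segment, P(X < 3.2): 1: 0.375; 2: 0.252493; 3: 0.830987.
By total probability, P(X < 3.2) = 0.22·0.375 + 0.45·0.252493 + 0.33·0.830987 = 0.470347.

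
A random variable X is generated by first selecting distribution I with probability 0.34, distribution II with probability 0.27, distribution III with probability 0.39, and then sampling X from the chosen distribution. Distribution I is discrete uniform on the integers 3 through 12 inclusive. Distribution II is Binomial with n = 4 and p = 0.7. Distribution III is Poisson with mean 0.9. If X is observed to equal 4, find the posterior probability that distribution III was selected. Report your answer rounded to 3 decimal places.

0.042

Likelihoods P(X=4 | ·): I: 0.1; II: 0.2401; III: 0.0111146.
Posterior ∝ prior × likelihood. Numerator for III: 0.39·0.0111146 = 0.00433469.
Normalizing constant: 0.34·0.1 + 0.27·0.2401 + 0.39·0.0111146 = 0.103162.
P(III | observation) = 0.00433469 / 0.103162 = 0.0420184.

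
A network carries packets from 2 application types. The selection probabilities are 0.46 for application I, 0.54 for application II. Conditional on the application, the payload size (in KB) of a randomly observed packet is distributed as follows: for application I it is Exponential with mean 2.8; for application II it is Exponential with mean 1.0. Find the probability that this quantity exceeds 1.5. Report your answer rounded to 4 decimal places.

0.3897

Conditional on each application, P(X > 1.5): I: 0.585251; II: 0.22313.
By total probability, P(X > 1.5) = 0.46·0.585251 + 0.54·0.22313 = 0.389706.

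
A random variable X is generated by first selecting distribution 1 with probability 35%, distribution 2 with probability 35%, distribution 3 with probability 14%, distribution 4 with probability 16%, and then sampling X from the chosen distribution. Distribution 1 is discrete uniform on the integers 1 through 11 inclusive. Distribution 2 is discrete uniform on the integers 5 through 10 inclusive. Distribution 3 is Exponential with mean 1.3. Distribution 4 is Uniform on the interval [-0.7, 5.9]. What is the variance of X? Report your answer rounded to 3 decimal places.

10.610

Per component, 1: μ=6, E[X²]=46; 2: μ=7.5, E[X²]=59.1667; 3: μ=1.3, E[X²]=3.38; 4: μ=2.6, E[X²]=10.39.
E[X] = 0.35·6 + 0.35·7.5 + 0.14·1.3 + 0.16·2.6 = 5.323.
E[X²] = 0.35·46 + 0.35·59.1667 + 0.14·3.38 + 0.16·10.39 = 38.9439.
Var(X) = E[X²] − (E[X])² = 38.9439 − 28.3343 = 10.6096.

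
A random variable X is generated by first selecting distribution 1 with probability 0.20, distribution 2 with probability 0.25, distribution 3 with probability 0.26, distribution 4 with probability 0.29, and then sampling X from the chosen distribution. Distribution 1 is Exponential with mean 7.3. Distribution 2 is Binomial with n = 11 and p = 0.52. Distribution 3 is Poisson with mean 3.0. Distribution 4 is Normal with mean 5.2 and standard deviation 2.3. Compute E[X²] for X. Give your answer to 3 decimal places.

For each component E[X²] = Var + (mean)², giving 1: 106.58; 2: 35.464; 3: 12; 4: 32.33.
Overall E[X²] = 0.2·106.58 + 0.25·35.464 + 0.26·12 + 0.29·32.33 = 42.6777.

42.678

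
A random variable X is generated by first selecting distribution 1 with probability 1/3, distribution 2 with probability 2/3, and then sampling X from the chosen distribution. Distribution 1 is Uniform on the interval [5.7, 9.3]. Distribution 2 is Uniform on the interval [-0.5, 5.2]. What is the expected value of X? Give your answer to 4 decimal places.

4.0667

Component means — 1: 7.5; 2: 2.35.
E[X] = 0.333333·7.5 + 0.666667·2.35 = 4.06667.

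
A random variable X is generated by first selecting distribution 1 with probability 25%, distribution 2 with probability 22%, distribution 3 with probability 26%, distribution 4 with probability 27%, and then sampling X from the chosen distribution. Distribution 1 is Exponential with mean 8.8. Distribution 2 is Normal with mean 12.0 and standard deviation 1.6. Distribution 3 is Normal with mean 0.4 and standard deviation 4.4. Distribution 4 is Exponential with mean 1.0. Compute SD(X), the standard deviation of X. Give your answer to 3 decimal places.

Per component, 1: μ=8.8, E[X²]=154.88; 2: μ=12, E[X²]=146.56; 3: μ=0.4, E[X²]=19.52; 4: μ=1, E[X²]=2.
E[X] = 0.25·8.8 + 0.22·12 + 0.26·0.4 + 0.27·1 = 5.214.
E[X²] = 0.25·154.88 + 0.22·146.56 + 0.26·19.52 + 0.27·2 = 76.5784.
Var(X) = E[X²] − (E[X])² = 76.5784 − 27.1858 = 49.3926.
SD(X) = √49.3926 = 7.02799.

7.028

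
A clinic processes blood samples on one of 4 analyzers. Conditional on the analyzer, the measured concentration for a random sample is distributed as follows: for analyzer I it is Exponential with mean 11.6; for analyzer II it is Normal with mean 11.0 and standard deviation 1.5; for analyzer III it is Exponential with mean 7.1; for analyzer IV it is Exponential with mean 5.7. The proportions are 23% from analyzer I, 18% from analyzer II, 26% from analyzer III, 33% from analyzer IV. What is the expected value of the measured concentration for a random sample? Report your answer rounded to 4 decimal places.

8.3750

Component means — I: 11.6; II: 11; III: 7.1; IV: 5.7.
E[X] = 0.23·11.6 + 0.18·11 + 0.26·7.1 + 0.33·5.7 = 8.375.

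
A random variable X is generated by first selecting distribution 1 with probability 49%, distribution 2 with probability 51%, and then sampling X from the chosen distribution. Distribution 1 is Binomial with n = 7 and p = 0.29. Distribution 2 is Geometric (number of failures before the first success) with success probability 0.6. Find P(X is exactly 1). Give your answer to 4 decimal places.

Conditional on each component, P(X = 1): 1: 0.260044; 2: 0.24.
By total probability, P(X = 1) = 0.49·0.260044 + 0.51·0.24 = 0.249821.

0.2498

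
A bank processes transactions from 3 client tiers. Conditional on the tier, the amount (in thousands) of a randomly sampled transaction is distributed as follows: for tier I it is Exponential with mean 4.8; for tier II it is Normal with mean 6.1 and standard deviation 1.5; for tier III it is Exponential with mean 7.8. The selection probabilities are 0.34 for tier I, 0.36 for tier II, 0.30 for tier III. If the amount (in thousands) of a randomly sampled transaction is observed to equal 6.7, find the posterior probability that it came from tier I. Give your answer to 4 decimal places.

Likelihoods f(6.7 | ·): I: 0.0515889; II: 0.245513; III: 0.0543072.
Posterior ∝ prior × likelihood. Numerator for I: 0.34·0.0515889 = 0.0175402.
Normalizing constant: 0.34·0.0515889 + 0.36·0.245513 + 0.3·0.0543072 = 0.122217.
P(I | observation) = 0.0175402 / 0.122217 = 0.143517.

0.1435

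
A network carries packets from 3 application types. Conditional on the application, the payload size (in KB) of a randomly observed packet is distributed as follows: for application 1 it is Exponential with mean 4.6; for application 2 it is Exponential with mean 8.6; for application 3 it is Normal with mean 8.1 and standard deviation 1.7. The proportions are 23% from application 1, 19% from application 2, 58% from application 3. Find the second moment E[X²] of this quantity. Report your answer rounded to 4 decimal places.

77.5684

For each component E[X²] = Var + (mean)², giving 1: 42.32; 2: 147.92; 3: 68.5.
Overall E[X²] = 0.23·42.32 + 0.19·147.92 + 0.58·68.5 = 77.5684.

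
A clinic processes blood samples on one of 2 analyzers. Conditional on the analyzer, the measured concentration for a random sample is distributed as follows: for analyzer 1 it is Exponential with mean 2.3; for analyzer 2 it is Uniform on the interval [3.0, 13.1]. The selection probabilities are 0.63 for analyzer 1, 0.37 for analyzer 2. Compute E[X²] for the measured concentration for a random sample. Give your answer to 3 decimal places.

33.788

For each component E[X²] = Var + (mean)², giving 1: 10.58; 2: 73.3033.
Overall E[X²] = 0.63·10.58 + 0.37·73.3033 = 33.7876.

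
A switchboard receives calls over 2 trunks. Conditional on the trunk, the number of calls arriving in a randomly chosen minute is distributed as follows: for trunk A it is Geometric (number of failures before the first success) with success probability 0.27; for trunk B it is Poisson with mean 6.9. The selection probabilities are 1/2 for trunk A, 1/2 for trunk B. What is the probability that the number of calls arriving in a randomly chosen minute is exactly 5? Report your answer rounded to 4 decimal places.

Conditional on each trunk, P(X = 5): A: 0.0559729; B: 0.131351.
By total probability, P(X = 5) = 0.5·0.0559729 + 0.5·0.131351 = 0.0936618.

0.0937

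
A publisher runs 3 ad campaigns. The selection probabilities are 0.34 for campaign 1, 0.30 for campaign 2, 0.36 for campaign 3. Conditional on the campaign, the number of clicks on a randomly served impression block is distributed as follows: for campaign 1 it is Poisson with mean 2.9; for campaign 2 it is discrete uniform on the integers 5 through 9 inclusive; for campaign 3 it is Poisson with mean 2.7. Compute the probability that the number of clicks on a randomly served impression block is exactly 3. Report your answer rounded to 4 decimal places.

0.1554

Conditional on each campaign, P(X = 3): 1: 0.22366; 2: 0; 3: 0.220468.
By total probability, P(X = 3) = 0.34·0.22366 + 0.3·0 + 0.36·0.220468 = 0.155413.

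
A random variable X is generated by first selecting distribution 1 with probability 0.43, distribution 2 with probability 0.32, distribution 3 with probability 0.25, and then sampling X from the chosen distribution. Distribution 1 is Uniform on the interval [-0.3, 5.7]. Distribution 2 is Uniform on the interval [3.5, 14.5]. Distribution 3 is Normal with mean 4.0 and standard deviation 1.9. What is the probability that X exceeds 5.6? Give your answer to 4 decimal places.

Conditional on each component, P(X > 5.6): 1: 0.0166667; 2: 0.809091; 3: 0.199865.
By total probability, P(X > 5.6) = 0.43·0.0166667 + 0.32·0.809091 + 0.25·0.199865 = 0.316042.

0.3160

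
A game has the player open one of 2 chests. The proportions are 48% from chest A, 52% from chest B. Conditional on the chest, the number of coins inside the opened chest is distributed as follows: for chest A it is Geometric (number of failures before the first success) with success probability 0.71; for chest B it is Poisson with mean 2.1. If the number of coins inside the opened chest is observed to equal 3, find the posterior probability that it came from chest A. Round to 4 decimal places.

Likelihoods P(X=3 | ·): A: 0.0173162; B: 0.189011.
Posterior ∝ prior × likelihood. Numerator for A: 0.48·0.0173162 = 0.00831177.
Normalizing constant: 0.48·0.0173162 + 0.52·0.189011 = 0.106598.
P(A | observation) = 0.00831177 / 0.106598 = 0.0779732.

0.0780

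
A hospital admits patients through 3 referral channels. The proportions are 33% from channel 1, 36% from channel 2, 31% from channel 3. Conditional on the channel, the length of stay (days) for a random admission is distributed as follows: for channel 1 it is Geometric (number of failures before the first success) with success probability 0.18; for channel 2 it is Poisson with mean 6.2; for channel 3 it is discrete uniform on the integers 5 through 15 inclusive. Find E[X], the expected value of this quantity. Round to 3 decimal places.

Component means — 1: 4.55556; 2: 6.2; 3: 10.
E[X] = 0.33·4.55556 + 0.36·6.2 + 0.31·10 = 6.83533.

6.835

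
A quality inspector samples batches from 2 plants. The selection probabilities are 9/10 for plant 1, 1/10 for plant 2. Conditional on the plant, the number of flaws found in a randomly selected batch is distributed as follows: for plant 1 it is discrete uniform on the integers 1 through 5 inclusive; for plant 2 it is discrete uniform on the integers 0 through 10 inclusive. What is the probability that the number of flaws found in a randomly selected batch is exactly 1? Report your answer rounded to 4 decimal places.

0.1891

Conditional on each plant, P(X = 1): 1: 0.2; 2: 0.0909091.
By total probability, P(X = 1) = 0.9·0.2 + 0.1·0.0909091 = 0.189091.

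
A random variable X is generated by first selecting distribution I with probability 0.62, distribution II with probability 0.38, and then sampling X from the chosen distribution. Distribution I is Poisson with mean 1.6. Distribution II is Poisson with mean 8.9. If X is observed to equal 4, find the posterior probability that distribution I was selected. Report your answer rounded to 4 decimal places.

0.7161

Likelihoods P(X=4 | ·): I: 0.0551312; II: 0.0356556.
Posterior ∝ prior × likelihood. Numerator for I: 0.62·0.0551312 = 0.0341813.
Normalizing constant: 0.62·0.0551312 + 0.38·0.0356556 = 0.0477305.
P(I | observation) = 0.0341813 / 0.0477305 = 0.716133.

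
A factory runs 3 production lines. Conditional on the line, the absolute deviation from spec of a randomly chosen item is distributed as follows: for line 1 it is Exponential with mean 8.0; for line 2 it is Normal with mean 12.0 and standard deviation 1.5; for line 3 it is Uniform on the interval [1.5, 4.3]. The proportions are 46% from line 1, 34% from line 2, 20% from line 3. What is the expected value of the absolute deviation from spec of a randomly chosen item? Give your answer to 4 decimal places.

8.3400

Component means — 1: 8; 2: 12; 3: 2.9.
E[X] = 0.46·8 + 0.34·12 + 0.2·2.9 = 8.34.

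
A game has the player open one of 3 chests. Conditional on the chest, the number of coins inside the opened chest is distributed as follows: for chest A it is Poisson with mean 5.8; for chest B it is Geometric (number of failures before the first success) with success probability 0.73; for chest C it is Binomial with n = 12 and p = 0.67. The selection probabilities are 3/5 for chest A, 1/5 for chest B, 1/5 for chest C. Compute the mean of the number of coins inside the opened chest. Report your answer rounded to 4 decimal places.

Component means — A: 5.8; B: 0.369863; C: 8.04.
E[X] = 0.6·5.8 + 0.2·0.369863 + 0.2·8.04 = 5.16197.

5.1620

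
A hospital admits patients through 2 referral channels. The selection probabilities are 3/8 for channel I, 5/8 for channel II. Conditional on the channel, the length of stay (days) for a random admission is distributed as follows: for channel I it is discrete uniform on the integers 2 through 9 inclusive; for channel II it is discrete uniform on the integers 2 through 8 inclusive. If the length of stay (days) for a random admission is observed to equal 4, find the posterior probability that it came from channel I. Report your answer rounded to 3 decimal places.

0.344

Likelihoods P(X=4 | ·): I: 0.125; II: 0.142857.
Posterior ∝ prior × likelihood. Numerator for I: 0.375·0.125 = 0.046875.
Normalizing constant: 0.375·0.125 + 0.625·0.142857 = 0.136161.
P(I | observation) = 0.046875 / 0.136161 = 0.344262.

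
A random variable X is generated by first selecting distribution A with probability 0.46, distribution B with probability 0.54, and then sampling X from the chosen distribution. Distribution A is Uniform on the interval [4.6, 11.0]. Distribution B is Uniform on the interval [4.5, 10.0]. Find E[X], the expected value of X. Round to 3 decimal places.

Component means — A: 7.8; B: 7.25.
E[X] = 0.46·7.8 + 0.54·7.25 = 7.503.

7.503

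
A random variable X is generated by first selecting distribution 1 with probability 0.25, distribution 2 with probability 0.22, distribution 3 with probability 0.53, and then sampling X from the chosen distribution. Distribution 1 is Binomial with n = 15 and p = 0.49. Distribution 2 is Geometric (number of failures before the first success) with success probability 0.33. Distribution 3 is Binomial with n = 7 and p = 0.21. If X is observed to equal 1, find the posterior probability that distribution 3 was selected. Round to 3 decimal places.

0.795

Likelihoods P(X=1 | ·): 1: 0.000591929; 2: 0.2211; 3: 0.357339.
Posterior ∝ prior × likelihood. Numerator for 3: 0.53·0.357339 = 0.189389.
Normalizing constant: 0.25·0.000591929 + 0.22·0.2211 + 0.53·0.357339 = 0.238179.
P(3 | observation) = 0.189389 / 0.238179 = 0.795154.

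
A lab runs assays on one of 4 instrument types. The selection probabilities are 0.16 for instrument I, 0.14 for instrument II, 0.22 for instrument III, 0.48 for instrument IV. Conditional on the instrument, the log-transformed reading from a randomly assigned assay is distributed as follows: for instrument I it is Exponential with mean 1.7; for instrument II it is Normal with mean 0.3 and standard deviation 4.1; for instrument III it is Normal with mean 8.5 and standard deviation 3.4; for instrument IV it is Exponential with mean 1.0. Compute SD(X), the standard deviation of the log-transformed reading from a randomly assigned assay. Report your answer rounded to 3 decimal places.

3.949

Per component, I: μ=1.7, E[X²]=5.78; II: μ=0.3, E[X²]=16.9; III: μ=8.5, E[X²]=83.81; IV: μ=1, E[X²]=2.
E[X] = 0.16·1.7 + 0.14·0.3 + 0.22·8.5 + 0.48·1 = 2.664.
E[X²] = 0.16·5.78 + 0.14·16.9 + 0.22·83.81 + 0.48·2 = 22.689.
Var(X) = E[X²] − (E[X])² = 22.689 − 7.0969 = 15.5921.
SD(X) = √15.5921 = 3.94868.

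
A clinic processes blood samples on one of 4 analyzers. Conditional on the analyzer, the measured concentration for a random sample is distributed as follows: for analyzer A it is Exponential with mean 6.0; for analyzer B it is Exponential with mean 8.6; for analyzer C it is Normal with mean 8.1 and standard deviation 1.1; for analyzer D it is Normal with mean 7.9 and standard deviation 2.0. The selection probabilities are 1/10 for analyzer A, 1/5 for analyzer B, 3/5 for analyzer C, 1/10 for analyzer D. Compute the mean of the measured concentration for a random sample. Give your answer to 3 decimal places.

Component means — A: 6; B: 8.6; C: 8.1; D: 7.9.
E[X] = 0.1·6 + 0.2·8.6 + 0.6·8.1 + 0.1·7.9 = 7.97.

7.970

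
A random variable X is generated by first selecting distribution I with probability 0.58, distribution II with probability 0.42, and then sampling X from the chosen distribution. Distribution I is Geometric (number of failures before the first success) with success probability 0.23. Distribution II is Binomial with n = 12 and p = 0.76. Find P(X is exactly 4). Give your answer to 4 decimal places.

Conditional on each component, P(X = 4): I: 0.080852; II: 0.00181781.
By total probability, P(X = 4) = 0.58·0.080852 + 0.42·0.00181781 = 0.0476576.

0.0477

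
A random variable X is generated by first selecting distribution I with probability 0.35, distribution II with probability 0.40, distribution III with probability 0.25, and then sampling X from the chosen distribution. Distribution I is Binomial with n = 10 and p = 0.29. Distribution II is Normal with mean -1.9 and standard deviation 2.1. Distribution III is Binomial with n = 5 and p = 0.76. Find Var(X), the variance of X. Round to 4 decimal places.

Per component, I: μ=2.9, E[X²]=10.469; II: μ=-1.9, E[X²]=8.02; III: μ=3.8, E[X²]=15.352.
E[X] = 0.35·2.9 + 0.4·-1.9 + 0.25·3.8 = 1.205.
E[X²] = 0.35·10.469 + 0.4·8.02 + 0.25·15.352 = 10.7101.
Var(X) = E[X²] − (E[X])² = 10.7101 − 1.45202 = 9.25812.

9.2581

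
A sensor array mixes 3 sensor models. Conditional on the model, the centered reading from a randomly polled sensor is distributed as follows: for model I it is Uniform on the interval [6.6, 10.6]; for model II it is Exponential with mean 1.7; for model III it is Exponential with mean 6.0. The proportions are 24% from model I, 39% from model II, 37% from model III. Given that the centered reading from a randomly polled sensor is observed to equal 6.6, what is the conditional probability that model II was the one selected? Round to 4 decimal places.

0.0554

Likelihoods f(6.6 | ·): I: 0.25; II: 0.012119; III: 0.0554785.
Posterior ∝ prior × likelihood. Numerator for II: 0.39·0.012119 = 0.00472641.
Normalizing constant: 0.24·0.25 + 0.39·0.012119 + 0.37·0.0554785 = 0.0852535.
P(II | observation) = 0.00472641 / 0.0852535 = 0.0554395.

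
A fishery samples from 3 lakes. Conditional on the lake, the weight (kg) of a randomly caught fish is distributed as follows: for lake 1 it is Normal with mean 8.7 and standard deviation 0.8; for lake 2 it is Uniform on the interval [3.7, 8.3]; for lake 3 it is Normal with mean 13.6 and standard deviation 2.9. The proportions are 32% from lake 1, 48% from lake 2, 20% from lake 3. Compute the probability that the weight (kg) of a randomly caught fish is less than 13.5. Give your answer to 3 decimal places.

0.897

Conditional on each lake, P(X < 13.5): 1: 1; 2: 1; 3: 0.486246.
By total probability, P(X < 13.5) = 0.32·1 + 0.48·1 + 0.2·0.486246 = 0.897249.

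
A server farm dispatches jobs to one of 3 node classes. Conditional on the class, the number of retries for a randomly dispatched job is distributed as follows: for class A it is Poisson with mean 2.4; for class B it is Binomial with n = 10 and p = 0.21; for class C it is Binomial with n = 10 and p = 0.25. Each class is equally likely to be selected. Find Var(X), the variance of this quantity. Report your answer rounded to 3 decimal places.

2.007

Per component, A: μ=2.4, E[X²]=8.16; B: μ=2.1, E[X²]=6.069; C: μ=2.5, E[X²]=8.125.
E[X] = 0.333333·2.4 + 0.333333·2.1 + 0.333333·2.5 = 2.33333.
E[X²] = 0.333333·8.16 + 0.333333·6.069 + 0.333333·8.125 = 7.45133.
Var(X) = E[X²] − (E[X])² = 7.45133 − 5.44444 = 2.00689.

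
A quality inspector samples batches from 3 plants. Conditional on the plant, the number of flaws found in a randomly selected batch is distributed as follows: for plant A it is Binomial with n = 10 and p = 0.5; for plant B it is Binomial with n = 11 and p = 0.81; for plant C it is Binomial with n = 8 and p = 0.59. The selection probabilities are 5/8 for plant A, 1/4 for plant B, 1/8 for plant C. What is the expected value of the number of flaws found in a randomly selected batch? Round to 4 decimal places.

5.9425

Component means — A: 5; B: 8.91; C: 4.72.
E[X] = 0.625·5 + 0.25·8.91 + 0.125·4.72 = 5.9425.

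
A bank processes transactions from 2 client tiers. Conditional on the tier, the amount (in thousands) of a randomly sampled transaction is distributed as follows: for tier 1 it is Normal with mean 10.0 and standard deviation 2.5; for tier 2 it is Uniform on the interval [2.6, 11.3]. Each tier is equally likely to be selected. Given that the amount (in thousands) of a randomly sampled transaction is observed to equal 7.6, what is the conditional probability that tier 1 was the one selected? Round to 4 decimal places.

Likelihoods f(7.6 | ·): 1: 0.100658; 2: 0.114943.
Posterior ∝ prior × likelihood. Numerator for 1: 0.5·0.100658 = 0.0503289.
Normalizing constant: 0.5·0.100658 + 0.5·0.114943 = 0.1078.
P(1 | observation) = 0.0503289 / 0.1078 = 0.466872.

0.4669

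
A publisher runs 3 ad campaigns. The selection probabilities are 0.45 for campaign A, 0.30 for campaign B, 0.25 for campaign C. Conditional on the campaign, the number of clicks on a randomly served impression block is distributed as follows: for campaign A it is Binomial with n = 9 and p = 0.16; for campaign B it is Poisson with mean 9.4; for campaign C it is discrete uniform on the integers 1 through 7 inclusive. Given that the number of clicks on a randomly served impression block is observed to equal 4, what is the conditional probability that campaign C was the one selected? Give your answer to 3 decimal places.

0.602

Likelihoods P(X=4 | ·): A: 0.034534; B: 0.0269111; C: 0.142857.
Posterior ∝ prior × likelihood. Numerator for C: 0.25·0.142857 = 0.0357143.
Normalizing constant: 0.45·0.034534 + 0.3·0.0269111 + 0.25·0.142857 = 0.0593279.
P(C | observation) = 0.0357143 / 0.0593279 = 0.601981.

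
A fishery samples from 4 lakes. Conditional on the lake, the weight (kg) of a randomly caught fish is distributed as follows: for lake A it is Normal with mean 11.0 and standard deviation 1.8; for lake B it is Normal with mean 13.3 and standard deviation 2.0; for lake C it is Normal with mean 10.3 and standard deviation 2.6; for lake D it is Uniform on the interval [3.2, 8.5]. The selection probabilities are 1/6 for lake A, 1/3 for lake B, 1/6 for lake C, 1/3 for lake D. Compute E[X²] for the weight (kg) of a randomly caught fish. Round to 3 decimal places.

For each component E[X²] = Var + (mean)², giving A: 124.24; B: 180.89; C: 112.85; D: 36.5633.
Overall E[X²] = 0.166667·124.24 + 0.333333·180.89 + 0.166667·112.85 + 0.333333·36.5633 = 111.999.

111.999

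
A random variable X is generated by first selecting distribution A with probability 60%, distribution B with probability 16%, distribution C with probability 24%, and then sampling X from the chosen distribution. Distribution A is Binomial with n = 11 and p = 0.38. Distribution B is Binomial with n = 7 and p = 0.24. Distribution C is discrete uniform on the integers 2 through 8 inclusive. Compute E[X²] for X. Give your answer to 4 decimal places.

19.6543

For each component E[X²] = Var + (mean)², giving A: 20.064; B: 4.0992; C: 29.
Overall E[X²] = 0.6·20.064 + 0.16·4.0992 + 0.24·29 = 19.6543.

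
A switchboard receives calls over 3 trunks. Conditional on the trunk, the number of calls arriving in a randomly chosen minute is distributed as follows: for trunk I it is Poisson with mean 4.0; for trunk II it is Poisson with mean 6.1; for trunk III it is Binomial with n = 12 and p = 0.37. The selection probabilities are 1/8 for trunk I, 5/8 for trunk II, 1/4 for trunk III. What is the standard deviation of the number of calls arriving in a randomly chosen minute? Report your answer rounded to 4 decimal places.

2.4069

Per component, I: μ=4, E[X²]=20; II: μ=6.1, E[X²]=43.31; III: μ=4.44, E[X²]=22.5108.
E[X] = 0.125·4 + 0.625·6.1 + 0.25·4.44 = 5.4225.
E[X²] = 0.125·20 + 0.625·43.31 + 0.25·22.5108 = 35.1964.
Var(X) = E[X²] − (E[X])² = 35.1964 − 29.4035 = 5.79294.
SD(X) = √5.79294 = 2.40685.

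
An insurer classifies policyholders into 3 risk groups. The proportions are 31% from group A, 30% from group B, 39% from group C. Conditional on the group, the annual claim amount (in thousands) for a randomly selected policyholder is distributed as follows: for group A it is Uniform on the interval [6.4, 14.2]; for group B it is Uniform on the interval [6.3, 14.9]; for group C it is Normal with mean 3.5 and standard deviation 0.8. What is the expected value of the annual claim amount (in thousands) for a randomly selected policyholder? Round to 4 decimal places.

7.7380

Component means — A: 10.3; B: 10.6; C: 3.5.
E[X] = 0.31·10.3 + 0.3·10.6 + 0.39·3.5 = 7.738.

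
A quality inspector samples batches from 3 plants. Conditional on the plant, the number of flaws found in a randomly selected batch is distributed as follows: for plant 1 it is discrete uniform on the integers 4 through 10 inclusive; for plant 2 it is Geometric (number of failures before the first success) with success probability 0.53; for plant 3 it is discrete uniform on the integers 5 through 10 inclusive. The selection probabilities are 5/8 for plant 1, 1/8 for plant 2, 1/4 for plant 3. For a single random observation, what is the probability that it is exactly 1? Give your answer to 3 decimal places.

0.031

Conditional on each plant, P(X = 1): 1: 0; 2: 0.2491; 3: 0.
By total probability, P(X = 1) = 0.625·0 + 0.125·0.2491 + 0.25·0 = 0.0311375.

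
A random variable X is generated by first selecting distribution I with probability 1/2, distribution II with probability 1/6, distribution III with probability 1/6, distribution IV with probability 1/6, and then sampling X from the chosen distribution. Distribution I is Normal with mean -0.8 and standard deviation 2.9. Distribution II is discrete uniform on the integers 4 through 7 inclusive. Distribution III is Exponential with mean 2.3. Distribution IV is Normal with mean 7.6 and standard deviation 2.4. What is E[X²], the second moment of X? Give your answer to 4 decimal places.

For each component E[X²] = Var + (mean)², giving I: 9.05; II: 31.5; III: 10.58; IV: 63.52.
Overall E[X²] = 0.5·9.05 + 0.166667·31.5 + 0.166667·10.58 + 0.166667·63.52 = 22.125.

22.1250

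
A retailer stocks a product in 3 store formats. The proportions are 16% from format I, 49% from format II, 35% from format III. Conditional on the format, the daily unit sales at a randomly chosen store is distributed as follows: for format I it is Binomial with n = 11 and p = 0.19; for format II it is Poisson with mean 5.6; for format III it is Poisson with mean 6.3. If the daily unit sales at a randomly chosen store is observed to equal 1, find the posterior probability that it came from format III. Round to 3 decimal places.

0.074

Likelihoods P(X=1 | ·): I: 0.254095; II: 0.020708; III: 0.0115687.
Posterior ∝ prior × likelihood. Numerator for III: 0.35·0.0115687 = 0.00404905.
Normalizing constant: 0.16·0.254095 + 0.49·0.020708 + 0.35·0.0115687 = 0.0548512.
P(III | observation) = 0.00404905 / 0.0548512 = 0.0738188.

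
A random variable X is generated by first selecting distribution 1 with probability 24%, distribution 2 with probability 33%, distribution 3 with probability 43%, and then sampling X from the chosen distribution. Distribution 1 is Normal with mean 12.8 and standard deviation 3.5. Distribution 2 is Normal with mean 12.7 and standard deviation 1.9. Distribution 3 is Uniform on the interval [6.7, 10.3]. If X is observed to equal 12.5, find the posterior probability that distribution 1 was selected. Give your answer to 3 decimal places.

Likelihoods f(12.5 | ·): 1: 0.113566; 2: 0.20881; 3: 0.
Posterior ∝ prior × likelihood. Numerator for 1: 0.24·0.113566 = 0.0272557.
Normalizing constant: 0.24·0.113566 + 0.33·0.20881 + 0.43·0 = 0.0961629.
P(1 | observation) = 0.0272557 / 0.0961629 = 0.283433.

0.283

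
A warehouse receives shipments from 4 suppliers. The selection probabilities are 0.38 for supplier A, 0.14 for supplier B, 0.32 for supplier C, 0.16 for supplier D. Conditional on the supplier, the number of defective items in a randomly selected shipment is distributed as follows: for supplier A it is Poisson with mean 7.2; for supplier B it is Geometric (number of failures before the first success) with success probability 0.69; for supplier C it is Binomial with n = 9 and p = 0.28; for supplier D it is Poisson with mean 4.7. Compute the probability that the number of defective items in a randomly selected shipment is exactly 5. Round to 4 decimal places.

Conditional on each supplier, P(X = 5): A: 0.120382; B: 0.00197541; C: 0.0582761; D: 0.17383.
By total probability, P(X = 5) = 0.38·0.120382 + 0.14·0.00197541 + 0.32·0.0582761 + 0.16·0.17383 = 0.0924828.

0.0925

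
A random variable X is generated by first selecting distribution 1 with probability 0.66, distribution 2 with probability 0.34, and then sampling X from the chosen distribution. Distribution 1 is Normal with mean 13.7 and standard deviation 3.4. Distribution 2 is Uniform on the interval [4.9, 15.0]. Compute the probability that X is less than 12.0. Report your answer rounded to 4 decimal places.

0.4426

Conditional on each component, P(X < 12.0): 1: 0.308538; 2: 0.70297.
By total probability, P(X < 12.0) = 0.66·0.308538 + 0.34·0.70297 = 0.442645.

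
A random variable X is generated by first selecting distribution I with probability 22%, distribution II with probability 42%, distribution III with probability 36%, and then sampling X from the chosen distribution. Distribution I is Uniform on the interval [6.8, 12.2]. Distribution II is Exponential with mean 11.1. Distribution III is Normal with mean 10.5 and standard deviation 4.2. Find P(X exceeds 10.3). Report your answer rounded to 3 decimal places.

0.430

Conditional on each component, P(X > 10.3): I: 0.351852; II: 0.395372; III: 0.51899.
By total probability, P(X > 10.3) = 0.22·0.351852 + 0.42·0.395372 + 0.36·0.51899 = 0.4303.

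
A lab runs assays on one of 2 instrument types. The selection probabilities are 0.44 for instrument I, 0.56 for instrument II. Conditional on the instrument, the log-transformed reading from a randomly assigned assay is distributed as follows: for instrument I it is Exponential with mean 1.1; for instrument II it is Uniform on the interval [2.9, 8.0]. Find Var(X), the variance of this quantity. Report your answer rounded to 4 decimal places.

6.4087

Per component, I: μ=1.1, E[X²]=2.42; II: μ=5.45, E[X²]=31.87.
E[X] = 0.44·1.1 + 0.56·5.45 = 3.536.
E[X²] = 0.44·2.42 + 0.56·31.87 = 18.912.
Var(X) = E[X²] − (E[X])² = 18.912 − 12.5033 = 6.4087.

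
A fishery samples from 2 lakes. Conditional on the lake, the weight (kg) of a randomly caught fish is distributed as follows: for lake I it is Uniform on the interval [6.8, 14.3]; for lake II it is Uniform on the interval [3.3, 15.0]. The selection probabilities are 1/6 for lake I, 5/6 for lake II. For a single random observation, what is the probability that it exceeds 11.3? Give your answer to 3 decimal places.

0.330

Conditional on each lake, P(X > 11.3): I: 0.4; II: 0.316239.
By total probability, P(X > 11.3) = 0.166667·0.4 + 0.833333·0.316239 = 0.330199.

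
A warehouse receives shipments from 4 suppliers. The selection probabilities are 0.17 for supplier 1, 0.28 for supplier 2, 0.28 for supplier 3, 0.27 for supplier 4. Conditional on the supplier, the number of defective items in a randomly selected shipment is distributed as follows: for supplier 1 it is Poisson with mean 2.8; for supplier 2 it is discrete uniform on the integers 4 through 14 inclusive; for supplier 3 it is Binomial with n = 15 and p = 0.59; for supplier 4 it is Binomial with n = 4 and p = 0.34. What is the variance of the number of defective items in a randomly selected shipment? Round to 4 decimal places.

16.8572

Per component, 1: μ=2.8, E[X²]=10.64; 2: μ=9, E[X²]=91; 3: μ=8.85, E[X²]=81.951; 4: μ=1.36, E[X²]=2.7472.
E[X] = 0.17·2.8 + 0.28·9 + 0.28·8.85 + 0.27·1.36 = 5.8412.
E[X²] = 0.17·10.64 + 0.28·91 + 0.28·81.951 + 0.27·2.7472 = 50.9768.
Var(X) = E[X²] − (E[X])² = 50.9768 − 34.1196 = 16.8572.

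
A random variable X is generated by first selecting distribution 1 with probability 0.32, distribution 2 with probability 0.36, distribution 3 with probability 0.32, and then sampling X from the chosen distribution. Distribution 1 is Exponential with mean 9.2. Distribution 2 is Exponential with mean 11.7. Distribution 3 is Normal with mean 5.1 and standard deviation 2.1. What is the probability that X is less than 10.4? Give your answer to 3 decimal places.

Conditional on each component, P(X < 10.4): 1: 0.677107; 2: 0.588888; 3: 0.994195.
By total probability, P(X < 10.4) = 0.32·0.677107 + 0.36·0.588888 + 0.32·0.994195 = 0.746816.

0.747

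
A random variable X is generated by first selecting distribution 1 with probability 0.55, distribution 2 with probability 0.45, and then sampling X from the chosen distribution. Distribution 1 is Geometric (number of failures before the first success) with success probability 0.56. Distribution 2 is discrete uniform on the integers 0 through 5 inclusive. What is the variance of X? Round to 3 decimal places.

Per component, 1: μ=0.785714, E[X²]=2.02041; 2: μ=2.5, E[X²]=9.16667.
E[X] = 0.55·0.785714 + 0.45·2.5 = 1.55714.
E[X²] = 0.55·2.02041 + 0.45·9.16667 = 5.23622.
Var(X) = E[X²] − (E[X])² = 5.23622 − 2.42469 = 2.81153.

2.812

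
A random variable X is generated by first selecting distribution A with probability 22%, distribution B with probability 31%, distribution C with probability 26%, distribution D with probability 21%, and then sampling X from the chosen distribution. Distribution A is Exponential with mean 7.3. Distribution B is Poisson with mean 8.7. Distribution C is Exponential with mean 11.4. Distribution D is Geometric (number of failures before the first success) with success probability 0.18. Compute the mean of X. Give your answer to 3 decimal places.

8.224

Component means — A: 7.3; B: 8.7; C: 11.4; D: 4.55556.
E[X] = 0.22·7.3 + 0.31·8.7 + 0.26·11.4 + 0.21·4.55556 = 8.22367.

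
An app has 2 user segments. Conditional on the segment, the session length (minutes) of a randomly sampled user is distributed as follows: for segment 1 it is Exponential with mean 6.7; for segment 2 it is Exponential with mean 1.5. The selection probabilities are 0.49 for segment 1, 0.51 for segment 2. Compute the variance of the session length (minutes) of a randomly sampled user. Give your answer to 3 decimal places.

29.901

Per component, 1: μ=6.7, E[X²]=89.78; 2: μ=1.5, E[X²]=4.5.
E[X] = 0.49·6.7 + 0.51·1.5 = 4.048.
E[X²] = 0.49·89.78 + 0.51·4.5 = 46.2872.
Var(X) = E[X²] − (E[X])² = 46.2872 − 16.3863 = 29.9009.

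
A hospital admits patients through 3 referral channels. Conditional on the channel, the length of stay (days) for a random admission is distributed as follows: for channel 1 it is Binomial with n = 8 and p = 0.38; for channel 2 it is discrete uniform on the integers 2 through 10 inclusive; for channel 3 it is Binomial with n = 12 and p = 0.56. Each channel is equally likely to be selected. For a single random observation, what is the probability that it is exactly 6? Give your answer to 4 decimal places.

0.1168

Conditional on each channel, P(X = 6): 1: 0.0324073; 2: 0.111111; 3: 0.206784.
By total probability, P(X = 6) = 0.333333·0.0324073 + 0.333333·0.111111 + 0.333333·0.206784 = 0.116767.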